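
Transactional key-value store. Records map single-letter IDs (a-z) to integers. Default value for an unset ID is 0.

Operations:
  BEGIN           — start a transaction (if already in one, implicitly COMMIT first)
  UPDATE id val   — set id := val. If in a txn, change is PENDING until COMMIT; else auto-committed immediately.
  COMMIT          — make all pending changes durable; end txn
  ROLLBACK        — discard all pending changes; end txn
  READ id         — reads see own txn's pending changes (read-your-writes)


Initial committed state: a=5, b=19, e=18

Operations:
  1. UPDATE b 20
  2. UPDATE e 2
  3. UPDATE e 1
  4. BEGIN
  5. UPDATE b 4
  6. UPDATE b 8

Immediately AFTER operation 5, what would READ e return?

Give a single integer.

Initial committed: {a=5, b=19, e=18}
Op 1: UPDATE b=20 (auto-commit; committed b=20)
Op 2: UPDATE e=2 (auto-commit; committed e=2)
Op 3: UPDATE e=1 (auto-commit; committed e=1)
Op 4: BEGIN: in_txn=True, pending={}
Op 5: UPDATE b=4 (pending; pending now {b=4})
After op 5: visible(e) = 1 (pending={b=4}, committed={a=5, b=20, e=1})

Answer: 1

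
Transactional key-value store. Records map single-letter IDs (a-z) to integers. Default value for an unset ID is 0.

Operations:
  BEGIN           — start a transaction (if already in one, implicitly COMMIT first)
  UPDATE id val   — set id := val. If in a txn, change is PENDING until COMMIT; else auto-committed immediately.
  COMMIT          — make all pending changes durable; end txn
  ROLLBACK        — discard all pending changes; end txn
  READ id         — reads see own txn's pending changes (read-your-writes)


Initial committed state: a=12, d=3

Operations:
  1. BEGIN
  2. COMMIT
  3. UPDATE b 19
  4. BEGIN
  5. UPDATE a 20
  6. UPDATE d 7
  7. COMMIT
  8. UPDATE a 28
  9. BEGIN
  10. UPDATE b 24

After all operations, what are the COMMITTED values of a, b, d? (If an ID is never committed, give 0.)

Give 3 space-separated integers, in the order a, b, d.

Initial committed: {a=12, d=3}
Op 1: BEGIN: in_txn=True, pending={}
Op 2: COMMIT: merged [] into committed; committed now {a=12, d=3}
Op 3: UPDATE b=19 (auto-commit; committed b=19)
Op 4: BEGIN: in_txn=True, pending={}
Op 5: UPDATE a=20 (pending; pending now {a=20})
Op 6: UPDATE d=7 (pending; pending now {a=20, d=7})
Op 7: COMMIT: merged ['a', 'd'] into committed; committed now {a=20, b=19, d=7}
Op 8: UPDATE a=28 (auto-commit; committed a=28)
Op 9: BEGIN: in_txn=True, pending={}
Op 10: UPDATE b=24 (pending; pending now {b=24})
Final committed: {a=28, b=19, d=7}

Answer: 28 19 7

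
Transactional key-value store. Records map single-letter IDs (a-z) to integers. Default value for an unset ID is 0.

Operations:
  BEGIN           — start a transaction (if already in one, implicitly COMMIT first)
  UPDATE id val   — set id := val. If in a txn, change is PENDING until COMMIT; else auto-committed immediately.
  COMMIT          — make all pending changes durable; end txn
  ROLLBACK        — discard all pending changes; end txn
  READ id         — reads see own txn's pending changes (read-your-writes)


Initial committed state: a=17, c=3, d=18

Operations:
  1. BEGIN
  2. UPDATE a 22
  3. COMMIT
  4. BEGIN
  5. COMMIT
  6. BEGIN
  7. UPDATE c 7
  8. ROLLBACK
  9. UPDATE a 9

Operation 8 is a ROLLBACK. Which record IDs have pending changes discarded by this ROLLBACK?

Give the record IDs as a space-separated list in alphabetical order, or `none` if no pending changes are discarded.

Answer: c

Derivation:
Initial committed: {a=17, c=3, d=18}
Op 1: BEGIN: in_txn=True, pending={}
Op 2: UPDATE a=22 (pending; pending now {a=22})
Op 3: COMMIT: merged ['a'] into committed; committed now {a=22, c=3, d=18}
Op 4: BEGIN: in_txn=True, pending={}
Op 5: COMMIT: merged [] into committed; committed now {a=22, c=3, d=18}
Op 6: BEGIN: in_txn=True, pending={}
Op 7: UPDATE c=7 (pending; pending now {c=7})
Op 8: ROLLBACK: discarded pending ['c']; in_txn=False
Op 9: UPDATE a=9 (auto-commit; committed a=9)
ROLLBACK at op 8 discards: ['c']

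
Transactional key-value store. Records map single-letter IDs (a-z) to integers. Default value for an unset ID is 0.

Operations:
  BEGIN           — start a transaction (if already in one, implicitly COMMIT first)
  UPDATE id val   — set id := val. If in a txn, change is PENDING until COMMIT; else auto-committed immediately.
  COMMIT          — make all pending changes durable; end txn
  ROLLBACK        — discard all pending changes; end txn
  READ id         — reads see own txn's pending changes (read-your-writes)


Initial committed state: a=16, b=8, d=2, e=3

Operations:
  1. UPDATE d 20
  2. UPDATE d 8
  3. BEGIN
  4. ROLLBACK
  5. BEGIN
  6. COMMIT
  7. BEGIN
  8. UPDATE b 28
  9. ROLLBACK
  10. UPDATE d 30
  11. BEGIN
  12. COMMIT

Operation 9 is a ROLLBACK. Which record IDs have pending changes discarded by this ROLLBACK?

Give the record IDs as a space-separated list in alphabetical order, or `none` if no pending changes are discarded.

Answer: b

Derivation:
Initial committed: {a=16, b=8, d=2, e=3}
Op 1: UPDATE d=20 (auto-commit; committed d=20)
Op 2: UPDATE d=8 (auto-commit; committed d=8)
Op 3: BEGIN: in_txn=True, pending={}
Op 4: ROLLBACK: discarded pending []; in_txn=False
Op 5: BEGIN: in_txn=True, pending={}
Op 6: COMMIT: merged [] into committed; committed now {a=16, b=8, d=8, e=3}
Op 7: BEGIN: in_txn=True, pending={}
Op 8: UPDATE b=28 (pending; pending now {b=28})
Op 9: ROLLBACK: discarded pending ['b']; in_txn=False
Op 10: UPDATE d=30 (auto-commit; committed d=30)
Op 11: BEGIN: in_txn=True, pending={}
Op 12: COMMIT: merged [] into committed; committed now {a=16, b=8, d=30, e=3}
ROLLBACK at op 9 discards: ['b']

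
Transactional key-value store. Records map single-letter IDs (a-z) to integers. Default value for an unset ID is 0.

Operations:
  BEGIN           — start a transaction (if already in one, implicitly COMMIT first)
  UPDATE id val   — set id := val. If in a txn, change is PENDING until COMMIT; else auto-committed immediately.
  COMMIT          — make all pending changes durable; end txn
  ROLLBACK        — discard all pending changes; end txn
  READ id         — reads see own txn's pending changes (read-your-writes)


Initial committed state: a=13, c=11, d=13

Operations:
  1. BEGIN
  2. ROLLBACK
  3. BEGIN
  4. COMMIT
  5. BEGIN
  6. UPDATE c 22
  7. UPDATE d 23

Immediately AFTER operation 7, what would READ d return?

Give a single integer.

Initial committed: {a=13, c=11, d=13}
Op 1: BEGIN: in_txn=True, pending={}
Op 2: ROLLBACK: discarded pending []; in_txn=False
Op 3: BEGIN: in_txn=True, pending={}
Op 4: COMMIT: merged [] into committed; committed now {a=13, c=11, d=13}
Op 5: BEGIN: in_txn=True, pending={}
Op 6: UPDATE c=22 (pending; pending now {c=22})
Op 7: UPDATE d=23 (pending; pending now {c=22, d=23})
After op 7: visible(d) = 23 (pending={c=22, d=23}, committed={a=13, c=11, d=13})

Answer: 23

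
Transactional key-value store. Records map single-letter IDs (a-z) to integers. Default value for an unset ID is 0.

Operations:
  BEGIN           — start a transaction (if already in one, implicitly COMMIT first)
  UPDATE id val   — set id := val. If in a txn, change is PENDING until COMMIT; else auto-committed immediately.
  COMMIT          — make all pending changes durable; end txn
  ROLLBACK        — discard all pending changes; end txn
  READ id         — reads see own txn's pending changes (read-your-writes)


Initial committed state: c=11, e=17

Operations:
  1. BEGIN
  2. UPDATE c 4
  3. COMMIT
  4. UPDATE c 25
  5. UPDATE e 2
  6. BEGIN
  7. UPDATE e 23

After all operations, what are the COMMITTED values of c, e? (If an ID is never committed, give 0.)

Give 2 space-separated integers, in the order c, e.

Initial committed: {c=11, e=17}
Op 1: BEGIN: in_txn=True, pending={}
Op 2: UPDATE c=4 (pending; pending now {c=4})
Op 3: COMMIT: merged ['c'] into committed; committed now {c=4, e=17}
Op 4: UPDATE c=25 (auto-commit; committed c=25)
Op 5: UPDATE e=2 (auto-commit; committed e=2)
Op 6: BEGIN: in_txn=True, pending={}
Op 7: UPDATE e=23 (pending; pending now {e=23})
Final committed: {c=25, e=2}

Answer: 25 2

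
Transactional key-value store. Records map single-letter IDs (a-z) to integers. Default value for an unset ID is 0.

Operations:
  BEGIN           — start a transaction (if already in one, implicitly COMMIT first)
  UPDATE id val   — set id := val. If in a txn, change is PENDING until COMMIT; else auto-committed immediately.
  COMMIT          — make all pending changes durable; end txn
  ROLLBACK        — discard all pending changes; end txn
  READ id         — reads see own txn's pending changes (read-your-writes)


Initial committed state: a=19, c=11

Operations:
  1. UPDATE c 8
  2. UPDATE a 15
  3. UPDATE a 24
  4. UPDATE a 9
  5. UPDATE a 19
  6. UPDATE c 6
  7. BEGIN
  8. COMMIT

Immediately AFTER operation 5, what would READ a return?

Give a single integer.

Answer: 19

Derivation:
Initial committed: {a=19, c=11}
Op 1: UPDATE c=8 (auto-commit; committed c=8)
Op 2: UPDATE a=15 (auto-commit; committed a=15)
Op 3: UPDATE a=24 (auto-commit; committed a=24)
Op 4: UPDATE a=9 (auto-commit; committed a=9)
Op 5: UPDATE a=19 (auto-commit; committed a=19)
After op 5: visible(a) = 19 (pending={}, committed={a=19, c=8})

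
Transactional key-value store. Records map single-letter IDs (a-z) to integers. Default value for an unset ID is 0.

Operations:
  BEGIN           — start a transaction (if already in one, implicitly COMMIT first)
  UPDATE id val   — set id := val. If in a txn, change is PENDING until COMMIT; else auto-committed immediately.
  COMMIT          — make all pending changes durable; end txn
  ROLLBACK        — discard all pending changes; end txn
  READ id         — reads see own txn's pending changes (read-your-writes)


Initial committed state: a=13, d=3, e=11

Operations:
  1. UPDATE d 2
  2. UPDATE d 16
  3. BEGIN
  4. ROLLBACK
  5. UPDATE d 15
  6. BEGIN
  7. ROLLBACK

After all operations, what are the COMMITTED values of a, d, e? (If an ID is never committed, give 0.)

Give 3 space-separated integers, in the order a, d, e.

Initial committed: {a=13, d=3, e=11}
Op 1: UPDATE d=2 (auto-commit; committed d=2)
Op 2: UPDATE d=16 (auto-commit; committed d=16)
Op 3: BEGIN: in_txn=True, pending={}
Op 4: ROLLBACK: discarded pending []; in_txn=False
Op 5: UPDATE d=15 (auto-commit; committed d=15)
Op 6: BEGIN: in_txn=True, pending={}
Op 7: ROLLBACK: discarded pending []; in_txn=False
Final committed: {a=13, d=15, e=11}

Answer: 13 15 11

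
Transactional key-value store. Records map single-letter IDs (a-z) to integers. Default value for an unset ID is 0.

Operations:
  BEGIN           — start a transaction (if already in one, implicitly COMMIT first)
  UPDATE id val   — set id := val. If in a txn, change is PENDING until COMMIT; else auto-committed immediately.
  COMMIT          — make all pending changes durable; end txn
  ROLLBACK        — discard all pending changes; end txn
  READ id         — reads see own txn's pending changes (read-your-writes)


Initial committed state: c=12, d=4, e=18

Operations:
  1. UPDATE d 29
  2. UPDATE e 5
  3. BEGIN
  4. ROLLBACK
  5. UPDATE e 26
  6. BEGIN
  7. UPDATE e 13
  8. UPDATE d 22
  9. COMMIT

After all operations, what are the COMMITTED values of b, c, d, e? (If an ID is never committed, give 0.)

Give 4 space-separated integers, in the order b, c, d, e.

Initial committed: {c=12, d=4, e=18}
Op 1: UPDATE d=29 (auto-commit; committed d=29)
Op 2: UPDATE e=5 (auto-commit; committed e=5)
Op 3: BEGIN: in_txn=True, pending={}
Op 4: ROLLBACK: discarded pending []; in_txn=False
Op 5: UPDATE e=26 (auto-commit; committed e=26)
Op 6: BEGIN: in_txn=True, pending={}
Op 7: UPDATE e=13 (pending; pending now {e=13})
Op 8: UPDATE d=22 (pending; pending now {d=22, e=13})
Op 9: COMMIT: merged ['d', 'e'] into committed; committed now {c=12, d=22, e=13}
Final committed: {c=12, d=22, e=13}

Answer: 0 12 22 13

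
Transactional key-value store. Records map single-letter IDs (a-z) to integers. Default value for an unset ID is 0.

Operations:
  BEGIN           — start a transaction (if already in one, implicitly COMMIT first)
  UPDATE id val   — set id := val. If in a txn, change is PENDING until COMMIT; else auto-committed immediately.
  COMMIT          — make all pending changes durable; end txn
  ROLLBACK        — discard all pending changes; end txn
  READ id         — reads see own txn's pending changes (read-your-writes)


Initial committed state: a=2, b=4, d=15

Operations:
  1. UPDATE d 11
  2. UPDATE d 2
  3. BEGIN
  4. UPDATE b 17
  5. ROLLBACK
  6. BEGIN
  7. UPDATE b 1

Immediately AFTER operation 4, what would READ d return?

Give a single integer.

Initial committed: {a=2, b=4, d=15}
Op 1: UPDATE d=11 (auto-commit; committed d=11)
Op 2: UPDATE d=2 (auto-commit; committed d=2)
Op 3: BEGIN: in_txn=True, pending={}
Op 4: UPDATE b=17 (pending; pending now {b=17})
After op 4: visible(d) = 2 (pending={b=17}, committed={a=2, b=4, d=2})

Answer: 2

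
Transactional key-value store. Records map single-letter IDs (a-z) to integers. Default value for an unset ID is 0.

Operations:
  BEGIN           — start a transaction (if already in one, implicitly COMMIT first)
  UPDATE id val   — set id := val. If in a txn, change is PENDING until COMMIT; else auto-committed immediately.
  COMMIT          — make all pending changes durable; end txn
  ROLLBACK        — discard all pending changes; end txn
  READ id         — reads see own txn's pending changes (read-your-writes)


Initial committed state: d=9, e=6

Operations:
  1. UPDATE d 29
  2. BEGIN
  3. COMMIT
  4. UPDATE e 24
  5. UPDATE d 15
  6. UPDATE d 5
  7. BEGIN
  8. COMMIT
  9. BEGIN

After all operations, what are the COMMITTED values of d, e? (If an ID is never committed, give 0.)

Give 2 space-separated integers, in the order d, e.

Initial committed: {d=9, e=6}
Op 1: UPDATE d=29 (auto-commit; committed d=29)
Op 2: BEGIN: in_txn=True, pending={}
Op 3: COMMIT: merged [] into committed; committed now {d=29, e=6}
Op 4: UPDATE e=24 (auto-commit; committed e=24)
Op 5: UPDATE d=15 (auto-commit; committed d=15)
Op 6: UPDATE d=5 (auto-commit; committed d=5)
Op 7: BEGIN: in_txn=True, pending={}
Op 8: COMMIT: merged [] into committed; committed now {d=5, e=24}
Op 9: BEGIN: in_txn=True, pending={}
Final committed: {d=5, e=24}

Answer: 5 24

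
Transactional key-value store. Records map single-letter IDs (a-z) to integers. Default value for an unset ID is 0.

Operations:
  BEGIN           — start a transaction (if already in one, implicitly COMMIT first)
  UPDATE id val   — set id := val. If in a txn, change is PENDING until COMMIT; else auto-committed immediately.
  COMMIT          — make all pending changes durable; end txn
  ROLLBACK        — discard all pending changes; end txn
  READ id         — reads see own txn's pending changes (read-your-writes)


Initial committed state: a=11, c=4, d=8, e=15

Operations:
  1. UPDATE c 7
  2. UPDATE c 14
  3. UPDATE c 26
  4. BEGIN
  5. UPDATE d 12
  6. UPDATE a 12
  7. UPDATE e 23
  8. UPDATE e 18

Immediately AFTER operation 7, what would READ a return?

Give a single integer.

Answer: 12

Derivation:
Initial committed: {a=11, c=4, d=8, e=15}
Op 1: UPDATE c=7 (auto-commit; committed c=7)
Op 2: UPDATE c=14 (auto-commit; committed c=14)
Op 3: UPDATE c=26 (auto-commit; committed c=26)
Op 4: BEGIN: in_txn=True, pending={}
Op 5: UPDATE d=12 (pending; pending now {d=12})
Op 6: UPDATE a=12 (pending; pending now {a=12, d=12})
Op 7: UPDATE e=23 (pending; pending now {a=12, d=12, e=23})
After op 7: visible(a) = 12 (pending={a=12, d=12, e=23}, committed={a=11, c=26, d=8, e=15})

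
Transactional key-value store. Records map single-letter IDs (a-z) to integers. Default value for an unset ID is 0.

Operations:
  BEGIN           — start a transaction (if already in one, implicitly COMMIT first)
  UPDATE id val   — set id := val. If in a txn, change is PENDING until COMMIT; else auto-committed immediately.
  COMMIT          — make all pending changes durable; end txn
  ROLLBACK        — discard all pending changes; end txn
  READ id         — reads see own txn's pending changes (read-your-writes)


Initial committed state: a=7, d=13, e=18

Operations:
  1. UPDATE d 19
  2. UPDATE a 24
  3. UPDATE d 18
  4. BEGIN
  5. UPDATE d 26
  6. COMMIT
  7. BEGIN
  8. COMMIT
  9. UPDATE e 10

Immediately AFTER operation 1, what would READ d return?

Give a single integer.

Initial committed: {a=7, d=13, e=18}
Op 1: UPDATE d=19 (auto-commit; committed d=19)
After op 1: visible(d) = 19 (pending={}, committed={a=7, d=19, e=18})

Answer: 19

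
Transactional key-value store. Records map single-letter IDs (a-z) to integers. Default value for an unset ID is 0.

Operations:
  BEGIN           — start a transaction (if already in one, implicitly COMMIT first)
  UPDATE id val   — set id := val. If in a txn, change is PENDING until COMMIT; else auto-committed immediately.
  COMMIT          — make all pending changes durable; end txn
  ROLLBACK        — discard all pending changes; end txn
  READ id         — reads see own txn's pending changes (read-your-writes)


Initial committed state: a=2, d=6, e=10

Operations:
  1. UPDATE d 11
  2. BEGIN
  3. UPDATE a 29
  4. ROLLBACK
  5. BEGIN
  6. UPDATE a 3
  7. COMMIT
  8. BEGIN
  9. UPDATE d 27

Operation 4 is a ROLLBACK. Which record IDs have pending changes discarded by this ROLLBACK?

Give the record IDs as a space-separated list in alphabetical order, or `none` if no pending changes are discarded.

Answer: a

Derivation:
Initial committed: {a=2, d=6, e=10}
Op 1: UPDATE d=11 (auto-commit; committed d=11)
Op 2: BEGIN: in_txn=True, pending={}
Op 3: UPDATE a=29 (pending; pending now {a=29})
Op 4: ROLLBACK: discarded pending ['a']; in_txn=False
Op 5: BEGIN: in_txn=True, pending={}
Op 6: UPDATE a=3 (pending; pending now {a=3})
Op 7: COMMIT: merged ['a'] into committed; committed now {a=3, d=11, e=10}
Op 8: BEGIN: in_txn=True, pending={}
Op 9: UPDATE d=27 (pending; pending now {d=27})
ROLLBACK at op 4 discards: ['a']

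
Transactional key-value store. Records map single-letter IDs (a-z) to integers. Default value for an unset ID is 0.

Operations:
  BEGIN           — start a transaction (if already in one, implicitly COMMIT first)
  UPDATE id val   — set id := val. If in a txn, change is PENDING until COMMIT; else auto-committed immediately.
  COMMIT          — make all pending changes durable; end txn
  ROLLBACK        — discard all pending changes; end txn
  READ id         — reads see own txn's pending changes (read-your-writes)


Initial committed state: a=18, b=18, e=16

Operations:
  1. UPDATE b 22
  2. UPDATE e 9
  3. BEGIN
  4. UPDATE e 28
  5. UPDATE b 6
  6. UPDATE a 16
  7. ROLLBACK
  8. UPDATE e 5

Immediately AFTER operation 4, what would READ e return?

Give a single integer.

Initial committed: {a=18, b=18, e=16}
Op 1: UPDATE b=22 (auto-commit; committed b=22)
Op 2: UPDATE e=9 (auto-commit; committed e=9)
Op 3: BEGIN: in_txn=True, pending={}
Op 4: UPDATE e=28 (pending; pending now {e=28})
After op 4: visible(e) = 28 (pending={e=28}, committed={a=18, b=22, e=9})

Answer: 28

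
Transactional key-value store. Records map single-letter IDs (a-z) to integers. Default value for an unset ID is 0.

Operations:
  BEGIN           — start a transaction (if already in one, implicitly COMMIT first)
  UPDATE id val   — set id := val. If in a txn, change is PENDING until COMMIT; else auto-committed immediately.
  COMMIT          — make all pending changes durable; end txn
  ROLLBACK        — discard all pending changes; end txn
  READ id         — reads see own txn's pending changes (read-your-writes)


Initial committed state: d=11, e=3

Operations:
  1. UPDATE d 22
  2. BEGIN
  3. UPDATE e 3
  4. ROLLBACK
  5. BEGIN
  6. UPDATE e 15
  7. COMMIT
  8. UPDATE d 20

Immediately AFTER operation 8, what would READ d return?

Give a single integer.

Initial committed: {d=11, e=3}
Op 1: UPDATE d=22 (auto-commit; committed d=22)
Op 2: BEGIN: in_txn=True, pending={}
Op 3: UPDATE e=3 (pending; pending now {e=3})
Op 4: ROLLBACK: discarded pending ['e']; in_txn=False
Op 5: BEGIN: in_txn=True, pending={}
Op 6: UPDATE e=15 (pending; pending now {e=15})
Op 7: COMMIT: merged ['e'] into committed; committed now {d=22, e=15}
Op 8: UPDATE d=20 (auto-commit; committed d=20)
After op 8: visible(d) = 20 (pending={}, committed={d=20, e=15})

Answer: 20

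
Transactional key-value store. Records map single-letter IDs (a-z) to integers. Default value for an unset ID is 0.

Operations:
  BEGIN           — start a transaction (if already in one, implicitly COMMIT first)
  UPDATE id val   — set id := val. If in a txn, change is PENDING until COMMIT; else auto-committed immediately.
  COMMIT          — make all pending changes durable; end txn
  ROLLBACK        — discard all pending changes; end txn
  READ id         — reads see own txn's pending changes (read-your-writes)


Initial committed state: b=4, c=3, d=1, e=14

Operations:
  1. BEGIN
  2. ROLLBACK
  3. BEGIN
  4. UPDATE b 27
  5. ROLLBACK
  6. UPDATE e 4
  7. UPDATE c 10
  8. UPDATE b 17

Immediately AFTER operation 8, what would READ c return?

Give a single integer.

Initial committed: {b=4, c=3, d=1, e=14}
Op 1: BEGIN: in_txn=True, pending={}
Op 2: ROLLBACK: discarded pending []; in_txn=False
Op 3: BEGIN: in_txn=True, pending={}
Op 4: UPDATE b=27 (pending; pending now {b=27})
Op 5: ROLLBACK: discarded pending ['b']; in_txn=False
Op 6: UPDATE e=4 (auto-commit; committed e=4)
Op 7: UPDATE c=10 (auto-commit; committed c=10)
Op 8: UPDATE b=17 (auto-commit; committed b=17)
After op 8: visible(c) = 10 (pending={}, committed={b=17, c=10, d=1, e=4})

Answer: 10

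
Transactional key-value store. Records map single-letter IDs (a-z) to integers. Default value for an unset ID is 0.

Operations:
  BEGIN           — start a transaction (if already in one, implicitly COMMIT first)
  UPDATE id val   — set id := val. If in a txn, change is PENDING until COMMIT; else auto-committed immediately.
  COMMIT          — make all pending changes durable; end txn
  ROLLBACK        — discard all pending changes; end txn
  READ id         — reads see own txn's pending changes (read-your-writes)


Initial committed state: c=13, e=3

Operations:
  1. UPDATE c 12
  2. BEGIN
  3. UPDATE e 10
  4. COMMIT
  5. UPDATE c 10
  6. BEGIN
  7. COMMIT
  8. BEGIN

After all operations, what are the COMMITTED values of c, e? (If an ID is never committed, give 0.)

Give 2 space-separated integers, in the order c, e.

Initial committed: {c=13, e=3}
Op 1: UPDATE c=12 (auto-commit; committed c=12)
Op 2: BEGIN: in_txn=True, pending={}
Op 3: UPDATE e=10 (pending; pending now {e=10})
Op 4: COMMIT: merged ['e'] into committed; committed now {c=12, e=10}
Op 5: UPDATE c=10 (auto-commit; committed c=10)
Op 6: BEGIN: in_txn=True, pending={}
Op 7: COMMIT: merged [] into committed; committed now {c=10, e=10}
Op 8: BEGIN: in_txn=True, pending={}
Final committed: {c=10, e=10}

Answer: 10 10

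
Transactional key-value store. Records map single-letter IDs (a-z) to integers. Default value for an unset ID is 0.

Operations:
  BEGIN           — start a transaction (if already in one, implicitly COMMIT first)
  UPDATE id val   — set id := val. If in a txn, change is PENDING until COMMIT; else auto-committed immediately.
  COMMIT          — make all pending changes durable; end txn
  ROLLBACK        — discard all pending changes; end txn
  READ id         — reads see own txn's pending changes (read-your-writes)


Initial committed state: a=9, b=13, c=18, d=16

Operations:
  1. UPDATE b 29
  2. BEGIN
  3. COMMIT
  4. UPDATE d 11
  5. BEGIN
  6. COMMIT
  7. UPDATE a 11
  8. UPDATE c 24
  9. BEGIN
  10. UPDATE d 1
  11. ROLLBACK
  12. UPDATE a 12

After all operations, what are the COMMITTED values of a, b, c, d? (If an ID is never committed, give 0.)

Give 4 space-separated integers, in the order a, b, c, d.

Initial committed: {a=9, b=13, c=18, d=16}
Op 1: UPDATE b=29 (auto-commit; committed b=29)
Op 2: BEGIN: in_txn=True, pending={}
Op 3: COMMIT: merged [] into committed; committed now {a=9, b=29, c=18, d=16}
Op 4: UPDATE d=11 (auto-commit; committed d=11)
Op 5: BEGIN: in_txn=True, pending={}
Op 6: COMMIT: merged [] into committed; committed now {a=9, b=29, c=18, d=11}
Op 7: UPDATE a=11 (auto-commit; committed a=11)
Op 8: UPDATE c=24 (auto-commit; committed c=24)
Op 9: BEGIN: in_txn=True, pending={}
Op 10: UPDATE d=1 (pending; pending now {d=1})
Op 11: ROLLBACK: discarded pending ['d']; in_txn=False
Op 12: UPDATE a=12 (auto-commit; committed a=12)
Final committed: {a=12, b=29, c=24, d=11}

Answer: 12 29 24 11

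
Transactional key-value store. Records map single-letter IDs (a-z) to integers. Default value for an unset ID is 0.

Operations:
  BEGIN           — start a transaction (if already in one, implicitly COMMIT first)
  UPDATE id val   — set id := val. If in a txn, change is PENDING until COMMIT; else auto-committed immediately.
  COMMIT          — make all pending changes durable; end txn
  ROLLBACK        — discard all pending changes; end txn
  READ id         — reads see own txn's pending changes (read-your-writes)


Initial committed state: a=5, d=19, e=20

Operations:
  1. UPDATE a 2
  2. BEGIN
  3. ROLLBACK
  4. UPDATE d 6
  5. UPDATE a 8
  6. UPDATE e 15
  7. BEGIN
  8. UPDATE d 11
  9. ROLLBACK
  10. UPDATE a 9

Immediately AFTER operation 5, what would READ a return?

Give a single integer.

Answer: 8

Derivation:
Initial committed: {a=5, d=19, e=20}
Op 1: UPDATE a=2 (auto-commit; committed a=2)
Op 2: BEGIN: in_txn=True, pending={}
Op 3: ROLLBACK: discarded pending []; in_txn=False
Op 4: UPDATE d=6 (auto-commit; committed d=6)
Op 5: UPDATE a=8 (auto-commit; committed a=8)
After op 5: visible(a) = 8 (pending={}, committed={a=8, d=6, e=20})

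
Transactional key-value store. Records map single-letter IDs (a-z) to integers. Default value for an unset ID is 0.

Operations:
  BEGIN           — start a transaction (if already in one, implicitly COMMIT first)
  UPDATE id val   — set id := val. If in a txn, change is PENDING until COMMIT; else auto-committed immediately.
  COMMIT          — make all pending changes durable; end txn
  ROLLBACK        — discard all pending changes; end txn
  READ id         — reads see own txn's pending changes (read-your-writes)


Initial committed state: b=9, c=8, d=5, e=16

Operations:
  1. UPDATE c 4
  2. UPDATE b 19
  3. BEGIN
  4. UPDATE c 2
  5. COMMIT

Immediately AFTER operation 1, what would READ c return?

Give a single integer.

Initial committed: {b=9, c=8, d=5, e=16}
Op 1: UPDATE c=4 (auto-commit; committed c=4)
After op 1: visible(c) = 4 (pending={}, committed={b=9, c=4, d=5, e=16})

Answer: 4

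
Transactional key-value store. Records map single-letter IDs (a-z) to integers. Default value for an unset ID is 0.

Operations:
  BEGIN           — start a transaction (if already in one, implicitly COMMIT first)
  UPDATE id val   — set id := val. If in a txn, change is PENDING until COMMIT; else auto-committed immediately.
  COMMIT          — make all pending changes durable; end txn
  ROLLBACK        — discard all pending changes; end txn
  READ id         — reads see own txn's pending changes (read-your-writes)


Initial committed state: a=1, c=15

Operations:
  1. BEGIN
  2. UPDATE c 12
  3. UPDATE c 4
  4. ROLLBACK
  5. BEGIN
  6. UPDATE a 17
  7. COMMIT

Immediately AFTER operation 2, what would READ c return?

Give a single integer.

Answer: 12

Derivation:
Initial committed: {a=1, c=15}
Op 1: BEGIN: in_txn=True, pending={}
Op 2: UPDATE c=12 (pending; pending now {c=12})
After op 2: visible(c) = 12 (pending={c=12}, committed={a=1, c=15})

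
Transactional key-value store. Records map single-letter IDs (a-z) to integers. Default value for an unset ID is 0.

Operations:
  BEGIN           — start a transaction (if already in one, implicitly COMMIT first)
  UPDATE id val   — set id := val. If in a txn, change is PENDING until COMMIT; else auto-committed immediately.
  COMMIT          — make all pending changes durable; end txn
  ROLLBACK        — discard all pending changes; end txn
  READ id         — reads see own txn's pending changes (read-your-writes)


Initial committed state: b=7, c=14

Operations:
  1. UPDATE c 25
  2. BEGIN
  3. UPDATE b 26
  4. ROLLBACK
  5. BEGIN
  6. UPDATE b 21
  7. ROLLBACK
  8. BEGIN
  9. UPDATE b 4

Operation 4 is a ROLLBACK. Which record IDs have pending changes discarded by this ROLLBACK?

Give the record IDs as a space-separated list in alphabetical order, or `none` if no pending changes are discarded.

Answer: b

Derivation:
Initial committed: {b=7, c=14}
Op 1: UPDATE c=25 (auto-commit; committed c=25)
Op 2: BEGIN: in_txn=True, pending={}
Op 3: UPDATE b=26 (pending; pending now {b=26})
Op 4: ROLLBACK: discarded pending ['b']; in_txn=False
Op 5: BEGIN: in_txn=True, pending={}
Op 6: UPDATE b=21 (pending; pending now {b=21})
Op 7: ROLLBACK: discarded pending ['b']; in_txn=False
Op 8: BEGIN: in_txn=True, pending={}
Op 9: UPDATE b=4 (pending; pending now {b=4})
ROLLBACK at op 4 discards: ['b']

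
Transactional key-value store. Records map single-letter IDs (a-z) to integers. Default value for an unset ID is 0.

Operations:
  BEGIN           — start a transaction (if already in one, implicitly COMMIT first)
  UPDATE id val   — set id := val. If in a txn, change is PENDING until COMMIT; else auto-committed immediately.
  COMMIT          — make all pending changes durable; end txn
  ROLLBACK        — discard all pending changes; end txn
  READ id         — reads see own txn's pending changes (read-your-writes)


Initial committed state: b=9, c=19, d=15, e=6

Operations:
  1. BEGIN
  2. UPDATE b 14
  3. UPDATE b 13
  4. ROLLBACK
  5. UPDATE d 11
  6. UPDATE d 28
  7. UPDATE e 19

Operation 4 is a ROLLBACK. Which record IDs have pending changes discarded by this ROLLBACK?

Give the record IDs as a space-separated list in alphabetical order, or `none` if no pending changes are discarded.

Initial committed: {b=9, c=19, d=15, e=6}
Op 1: BEGIN: in_txn=True, pending={}
Op 2: UPDATE b=14 (pending; pending now {b=14})
Op 3: UPDATE b=13 (pending; pending now {b=13})
Op 4: ROLLBACK: discarded pending ['b']; in_txn=False
Op 5: UPDATE d=11 (auto-commit; committed d=11)
Op 6: UPDATE d=28 (auto-commit; committed d=28)
Op 7: UPDATE e=19 (auto-commit; committed e=19)
ROLLBACK at op 4 discards: ['b']

Answer: b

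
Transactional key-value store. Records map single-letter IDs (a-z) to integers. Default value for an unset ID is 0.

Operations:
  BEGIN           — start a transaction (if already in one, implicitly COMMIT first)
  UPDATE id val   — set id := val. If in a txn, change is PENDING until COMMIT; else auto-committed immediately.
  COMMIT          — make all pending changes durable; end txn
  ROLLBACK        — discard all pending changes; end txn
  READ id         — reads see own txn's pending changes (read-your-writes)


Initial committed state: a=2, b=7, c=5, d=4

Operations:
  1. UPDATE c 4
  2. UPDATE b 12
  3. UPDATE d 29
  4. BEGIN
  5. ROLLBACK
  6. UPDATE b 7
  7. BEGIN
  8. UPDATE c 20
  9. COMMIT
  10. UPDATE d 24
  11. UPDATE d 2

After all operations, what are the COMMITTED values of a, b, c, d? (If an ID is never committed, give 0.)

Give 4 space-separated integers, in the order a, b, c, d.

Initial committed: {a=2, b=7, c=5, d=4}
Op 1: UPDATE c=4 (auto-commit; committed c=4)
Op 2: UPDATE b=12 (auto-commit; committed b=12)
Op 3: UPDATE d=29 (auto-commit; committed d=29)
Op 4: BEGIN: in_txn=True, pending={}
Op 5: ROLLBACK: discarded pending []; in_txn=False
Op 6: UPDATE b=7 (auto-commit; committed b=7)
Op 7: BEGIN: in_txn=True, pending={}
Op 8: UPDATE c=20 (pending; pending now {c=20})
Op 9: COMMIT: merged ['c'] into committed; committed now {a=2, b=7, c=20, d=29}
Op 10: UPDATE d=24 (auto-commit; committed d=24)
Op 11: UPDATE d=2 (auto-commit; committed d=2)
Final committed: {a=2, b=7, c=20, d=2}

Answer: 2 7 20 2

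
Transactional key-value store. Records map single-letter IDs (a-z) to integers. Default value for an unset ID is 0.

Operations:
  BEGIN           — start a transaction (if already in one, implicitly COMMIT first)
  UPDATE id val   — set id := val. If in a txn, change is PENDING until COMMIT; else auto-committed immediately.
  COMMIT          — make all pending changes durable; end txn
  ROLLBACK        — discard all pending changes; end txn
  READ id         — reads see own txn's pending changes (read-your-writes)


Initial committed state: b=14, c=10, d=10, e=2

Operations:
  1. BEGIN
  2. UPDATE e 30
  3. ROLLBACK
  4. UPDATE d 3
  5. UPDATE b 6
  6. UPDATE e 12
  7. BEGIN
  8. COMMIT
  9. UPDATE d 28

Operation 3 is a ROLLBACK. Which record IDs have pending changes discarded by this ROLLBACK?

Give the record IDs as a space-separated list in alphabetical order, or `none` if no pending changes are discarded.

Initial committed: {b=14, c=10, d=10, e=2}
Op 1: BEGIN: in_txn=True, pending={}
Op 2: UPDATE e=30 (pending; pending now {e=30})
Op 3: ROLLBACK: discarded pending ['e']; in_txn=False
Op 4: UPDATE d=3 (auto-commit; committed d=3)
Op 5: UPDATE b=6 (auto-commit; committed b=6)
Op 6: UPDATE e=12 (auto-commit; committed e=12)
Op 7: BEGIN: in_txn=True, pending={}
Op 8: COMMIT: merged [] into committed; committed now {b=6, c=10, d=3, e=12}
Op 9: UPDATE d=28 (auto-commit; committed d=28)
ROLLBACK at op 3 discards: ['e']

Answer: e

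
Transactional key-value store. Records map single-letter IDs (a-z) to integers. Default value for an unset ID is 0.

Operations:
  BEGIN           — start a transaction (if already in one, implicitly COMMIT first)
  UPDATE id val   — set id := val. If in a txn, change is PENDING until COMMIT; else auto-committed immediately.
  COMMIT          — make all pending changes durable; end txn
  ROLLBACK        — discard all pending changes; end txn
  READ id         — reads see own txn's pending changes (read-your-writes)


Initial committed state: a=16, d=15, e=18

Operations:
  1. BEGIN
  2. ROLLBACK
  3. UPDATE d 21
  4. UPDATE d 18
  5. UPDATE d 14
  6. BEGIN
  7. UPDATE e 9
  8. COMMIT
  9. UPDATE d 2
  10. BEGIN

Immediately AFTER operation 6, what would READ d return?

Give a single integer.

Initial committed: {a=16, d=15, e=18}
Op 1: BEGIN: in_txn=True, pending={}
Op 2: ROLLBACK: discarded pending []; in_txn=False
Op 3: UPDATE d=21 (auto-commit; committed d=21)
Op 4: UPDATE d=18 (auto-commit; committed d=18)
Op 5: UPDATE d=14 (auto-commit; committed d=14)
Op 6: BEGIN: in_txn=True, pending={}
After op 6: visible(d) = 14 (pending={}, committed={a=16, d=14, e=18})

Answer: 14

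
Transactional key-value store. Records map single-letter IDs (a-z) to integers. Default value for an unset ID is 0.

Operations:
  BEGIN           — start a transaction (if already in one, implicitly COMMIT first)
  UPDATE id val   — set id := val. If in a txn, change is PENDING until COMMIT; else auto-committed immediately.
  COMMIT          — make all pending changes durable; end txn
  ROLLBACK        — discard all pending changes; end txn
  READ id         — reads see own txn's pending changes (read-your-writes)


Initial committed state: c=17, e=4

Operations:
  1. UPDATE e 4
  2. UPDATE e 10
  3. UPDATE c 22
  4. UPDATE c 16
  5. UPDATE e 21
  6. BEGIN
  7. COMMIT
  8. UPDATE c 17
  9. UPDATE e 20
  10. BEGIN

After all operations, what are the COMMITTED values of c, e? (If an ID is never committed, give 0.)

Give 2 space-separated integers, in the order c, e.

Answer: 17 20

Derivation:
Initial committed: {c=17, e=4}
Op 1: UPDATE e=4 (auto-commit; committed e=4)
Op 2: UPDATE e=10 (auto-commit; committed e=10)
Op 3: UPDATE c=22 (auto-commit; committed c=22)
Op 4: UPDATE c=16 (auto-commit; committed c=16)
Op 5: UPDATE e=21 (auto-commit; committed e=21)
Op 6: BEGIN: in_txn=True, pending={}
Op 7: COMMIT: merged [] into committed; committed now {c=16, e=21}
Op 8: UPDATE c=17 (auto-commit; committed c=17)
Op 9: UPDATE e=20 (auto-commit; committed e=20)
Op 10: BEGIN: in_txn=True, pending={}
Final committed: {c=17, e=20}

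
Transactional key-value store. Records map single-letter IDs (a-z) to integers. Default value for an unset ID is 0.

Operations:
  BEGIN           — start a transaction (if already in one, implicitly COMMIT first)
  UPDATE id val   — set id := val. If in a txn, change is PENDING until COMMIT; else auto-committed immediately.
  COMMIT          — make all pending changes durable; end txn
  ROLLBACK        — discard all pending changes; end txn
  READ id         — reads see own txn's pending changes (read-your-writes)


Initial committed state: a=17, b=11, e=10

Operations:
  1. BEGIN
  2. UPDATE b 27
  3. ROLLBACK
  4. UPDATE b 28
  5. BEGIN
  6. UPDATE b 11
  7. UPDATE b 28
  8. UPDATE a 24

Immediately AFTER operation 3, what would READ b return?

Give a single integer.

Initial committed: {a=17, b=11, e=10}
Op 1: BEGIN: in_txn=True, pending={}
Op 2: UPDATE b=27 (pending; pending now {b=27})
Op 3: ROLLBACK: discarded pending ['b']; in_txn=False
After op 3: visible(b) = 11 (pending={}, committed={a=17, b=11, e=10})

Answer: 11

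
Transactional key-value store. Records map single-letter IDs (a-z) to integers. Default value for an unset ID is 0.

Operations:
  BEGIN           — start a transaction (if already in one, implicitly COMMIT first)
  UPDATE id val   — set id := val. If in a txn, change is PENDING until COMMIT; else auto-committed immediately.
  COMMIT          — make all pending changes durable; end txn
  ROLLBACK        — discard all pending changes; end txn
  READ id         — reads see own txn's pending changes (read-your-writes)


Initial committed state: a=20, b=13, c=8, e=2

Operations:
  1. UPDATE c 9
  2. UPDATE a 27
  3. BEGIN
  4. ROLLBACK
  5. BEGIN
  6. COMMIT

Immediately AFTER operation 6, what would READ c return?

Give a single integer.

Initial committed: {a=20, b=13, c=8, e=2}
Op 1: UPDATE c=9 (auto-commit; committed c=9)
Op 2: UPDATE a=27 (auto-commit; committed a=27)
Op 3: BEGIN: in_txn=True, pending={}
Op 4: ROLLBACK: discarded pending []; in_txn=False
Op 5: BEGIN: in_txn=True, pending={}
Op 6: COMMIT: merged [] into committed; committed now {a=27, b=13, c=9, e=2}
After op 6: visible(c) = 9 (pending={}, committed={a=27, b=13, c=9, e=2})

Answer: 9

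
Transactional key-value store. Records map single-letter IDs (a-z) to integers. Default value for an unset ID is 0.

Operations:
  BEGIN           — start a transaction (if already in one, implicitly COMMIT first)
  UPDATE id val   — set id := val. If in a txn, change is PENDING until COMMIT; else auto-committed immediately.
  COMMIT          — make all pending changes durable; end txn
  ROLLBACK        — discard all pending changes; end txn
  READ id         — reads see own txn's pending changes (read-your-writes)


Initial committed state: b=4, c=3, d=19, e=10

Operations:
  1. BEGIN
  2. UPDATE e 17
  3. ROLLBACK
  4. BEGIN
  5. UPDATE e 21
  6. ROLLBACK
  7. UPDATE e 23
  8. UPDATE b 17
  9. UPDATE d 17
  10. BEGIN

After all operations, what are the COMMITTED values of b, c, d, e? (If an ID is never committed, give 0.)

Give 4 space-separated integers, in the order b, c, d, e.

Answer: 17 3 17 23

Derivation:
Initial committed: {b=4, c=3, d=19, e=10}
Op 1: BEGIN: in_txn=True, pending={}
Op 2: UPDATE e=17 (pending; pending now {e=17})
Op 3: ROLLBACK: discarded pending ['e']; in_txn=False
Op 4: BEGIN: in_txn=True, pending={}
Op 5: UPDATE e=21 (pending; pending now {e=21})
Op 6: ROLLBACK: discarded pending ['e']; in_txn=False
Op 7: UPDATE e=23 (auto-commit; committed e=23)
Op 8: UPDATE b=17 (auto-commit; committed b=17)
Op 9: UPDATE d=17 (auto-commit; committed d=17)
Op 10: BEGIN: in_txn=True, pending={}
Final committed: {b=17, c=3, d=17, e=23}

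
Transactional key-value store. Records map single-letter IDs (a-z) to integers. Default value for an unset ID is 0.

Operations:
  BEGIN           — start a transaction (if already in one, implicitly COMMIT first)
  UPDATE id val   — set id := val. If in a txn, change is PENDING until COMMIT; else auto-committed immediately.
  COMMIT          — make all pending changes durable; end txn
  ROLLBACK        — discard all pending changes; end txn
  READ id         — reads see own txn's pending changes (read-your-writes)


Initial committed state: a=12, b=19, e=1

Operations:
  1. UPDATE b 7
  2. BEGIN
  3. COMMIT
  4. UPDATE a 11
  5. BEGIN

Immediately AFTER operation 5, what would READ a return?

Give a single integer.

Initial committed: {a=12, b=19, e=1}
Op 1: UPDATE b=7 (auto-commit; committed b=7)
Op 2: BEGIN: in_txn=True, pending={}
Op 3: COMMIT: merged [] into committed; committed now {a=12, b=7, e=1}
Op 4: UPDATE a=11 (auto-commit; committed a=11)
Op 5: BEGIN: in_txn=True, pending={}
After op 5: visible(a) = 11 (pending={}, committed={a=11, b=7, e=1})

Answer: 11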